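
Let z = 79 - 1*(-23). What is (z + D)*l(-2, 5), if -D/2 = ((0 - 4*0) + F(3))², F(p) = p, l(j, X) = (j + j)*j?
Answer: 672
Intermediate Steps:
l(j, X) = 2*j² (l(j, X) = (2*j)*j = 2*j²)
z = 102 (z = 79 + 23 = 102)
D = -18 (D = -2*((0 - 4*0) + 3)² = -2*((0 + 0) + 3)² = -2*(0 + 3)² = -2*3² = -2*9 = -18)
(z + D)*l(-2, 5) = (102 - 18)*(2*(-2)²) = 84*(2*4) = 84*8 = 672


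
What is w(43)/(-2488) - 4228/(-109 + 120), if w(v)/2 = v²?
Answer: -5279971/13684 ≈ -385.85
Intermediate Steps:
w(v) = 2*v²
w(43)/(-2488) - 4228/(-109 + 120) = (2*43²)/(-2488) - 4228/(-109 + 120) = (2*1849)*(-1/2488) - 4228/11 = 3698*(-1/2488) - 4228*1/11 = -1849/1244 - 4228/11 = -5279971/13684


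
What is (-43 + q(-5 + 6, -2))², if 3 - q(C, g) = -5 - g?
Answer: 1369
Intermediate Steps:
q(C, g) = 8 + g (q(C, g) = 3 - (-5 - g) = 3 + (5 + g) = 8 + g)
(-43 + q(-5 + 6, -2))² = (-43 + (8 - 2))² = (-43 + 6)² = (-37)² = 1369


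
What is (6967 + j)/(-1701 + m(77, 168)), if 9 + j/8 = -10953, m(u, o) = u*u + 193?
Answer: -80729/4421 ≈ -18.260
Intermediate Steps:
m(u, o) = 193 + u² (m(u, o) = u² + 193 = 193 + u²)
j = -87696 (j = -72 + 8*(-10953) = -72 - 87624 = -87696)
(6967 + j)/(-1701 + m(77, 168)) = (6967 - 87696)/(-1701 + (193 + 77²)) = -80729/(-1701 + (193 + 5929)) = -80729/(-1701 + 6122) = -80729/4421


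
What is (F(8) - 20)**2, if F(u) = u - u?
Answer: 400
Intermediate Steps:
F(u) = 0
(F(8) - 20)**2 = (0 - 20)**2 = (-20)**2 = 400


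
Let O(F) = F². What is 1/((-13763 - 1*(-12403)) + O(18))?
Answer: -1/1036 ≈ -0.00096525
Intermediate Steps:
1/((-13763 - 1*(-12403)) + O(18)) = 1/((-13763 - 1*(-12403)) + 18²) = 1/((-13763 + 12403) + 324) = 1/(-1360 + 324) = 1/(-1036) = -1/1036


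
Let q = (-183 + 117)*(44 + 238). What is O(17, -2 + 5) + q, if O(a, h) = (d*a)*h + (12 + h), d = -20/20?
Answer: -18648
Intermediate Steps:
d = -1 (d = -20*1/20 = -1)
O(a, h) = 12 + h - a*h (O(a, h) = (-a)*h + (12 + h) = -a*h + (12 + h) = 12 + h - a*h)
q = -18612 (q = -66*282 = -18612)
O(17, -2 + 5) + q = (12 + (-2 + 5) - 1*17*(-2 + 5)) - 18612 = (12 + 3 - 1*17*3) - 18612 = (12 + 3 - 51) - 18612 = -36 - 18612 = -18648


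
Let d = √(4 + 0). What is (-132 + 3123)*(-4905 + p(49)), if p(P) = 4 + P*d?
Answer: -14365773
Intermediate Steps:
d = 2 (d = √4 = 2)
p(P) = 4 + 2*P (p(P) = 4 + P*2 = 4 + 2*P)
(-132 + 3123)*(-4905 + p(49)) = (-132 + 3123)*(-4905 + (4 + 2*49)) = 2991*(-4905 + (4 + 98)) = 2991*(-4905 + 102) = 2991*(-4803) = -14365773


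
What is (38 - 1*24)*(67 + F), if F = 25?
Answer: 1288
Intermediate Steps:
(38 - 1*24)*(67 + F) = (38 - 1*24)*(67 + 25) = (38 - 24)*92 = 14*92 = 1288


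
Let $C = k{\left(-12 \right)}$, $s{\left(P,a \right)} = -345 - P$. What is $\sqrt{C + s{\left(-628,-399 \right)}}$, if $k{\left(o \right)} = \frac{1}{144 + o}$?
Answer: $\frac{\sqrt{1232781}}{66} \approx 16.823$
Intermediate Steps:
$C = \frac{1}{132}$ ($C = \frac{1}{144 - 12} = \frac{1}{132} \approx 0.0075758$)
$\sqrt{C + s{\left(-628,-399 \right)}} = \sqrt{\frac{1}{132} - -283} = \sqrt{\frac{1}{132} + \left(-345 + 628\right)} = \sqrt{\frac{1}{132} + 283} = \sqrt{\frac{37357}{132}} = \frac{\sqrt{1232781}}{66}$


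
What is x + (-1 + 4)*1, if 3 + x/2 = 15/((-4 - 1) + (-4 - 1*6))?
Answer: -5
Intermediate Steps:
x = -8 (x = -6 + 2*(15/((-4 - 1) + (-4 - 1*6))) = -6 + 2*(15/(-5 + (-4 - 6))) = -6 + 2*(15/(-5 - 10)) = -6 + 2*(15/(-15)) = -6 + 2*(15*(-1/15)) = -6 + 2*(-1) = -6 - 2 = -8)
x + (-1 + 4)*1 = -8 + (-1 + 4)*1 = -8 + 3*1 = -8 + 3 = -5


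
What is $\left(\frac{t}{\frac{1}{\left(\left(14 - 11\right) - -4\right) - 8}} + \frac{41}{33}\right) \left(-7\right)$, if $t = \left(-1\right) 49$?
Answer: $- \frac{11606}{33} \approx -351.7$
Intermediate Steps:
$t = -49$
$\left(\frac{t}{\frac{1}{\left(\left(14 - 11\right) - -4\right) - 8}} + \frac{41}{33}\right) \left(-7\right) = \left(- \frac{49}{\frac{1}{\left(\left(14 - 11\right) - -4\right) - 8}} + \frac{41}{33}\right) \left(-7\right) = \left(- \frac{49}{\frac{1}{\left(\left(14 - 11\right) + 4\right) - 8}} + 41 \cdot \frac{1}{33}\right) \left(-7\right) = \left(- \frac{49}{\frac{1}{\left(3 + 4\right) - 8}} + \frac{41}{33}\right) \left(-7\right) = \left(- \frac{49}{\frac{1}{7 - 8}} + \frac{41}{33}\right) \left(-7\right) = \left(- \frac{49}{\frac{1}{-1}} + \frac{41}{33}\right) \left(-7\right) = \left(- \frac{49}{-1} + \frac{41}{33}\right) \left(-7\right) = \left(\left(-49\right) \left(-1\right) + \frac{41}{33}\right) \left(-7\right) = \left(49 + \frac{41}{33}\right) \left(-7\right) = \frac{1658}{33} \left(-7\right) = - \frac{11606}{33}$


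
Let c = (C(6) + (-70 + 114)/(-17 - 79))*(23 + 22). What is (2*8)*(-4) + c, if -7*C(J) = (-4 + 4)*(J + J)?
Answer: -677/8 ≈ -84.625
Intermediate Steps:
C(J) = 0 (C(J) = -(-4 + 4)*(J + J)/7 = -0*2*J = -1/7*0 = 0)
c = -165/8 (c = (0 + (-70 + 114)/(-17 - 79))*(23 + 22) = (0 + 44/(-96))*45 = (0 + 44*(-1/96))*45 = (0 - 11/24)*45 = -11/24*45 = -165/8 ≈ -20.625)
(2*8)*(-4) + c = (2*8)*(-4) - 165/8 = 16*(-4) - 165/8 = -64 - 165/8 = -677/8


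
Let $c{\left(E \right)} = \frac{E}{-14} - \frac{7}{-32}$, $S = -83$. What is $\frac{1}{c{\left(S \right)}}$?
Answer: $\frac{224}{1377} \approx 0.16267$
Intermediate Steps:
$c{\left(E \right)} = \frac{7}{32} - \frac{E}{14}$ ($c{\left(E \right)} = E \left(- \frac{1}{14}\right) - - \frac{7}{32} = - \frac{E}{14} + \frac{7}{32} = \frac{7}{32} - \frac{E}{14}$)
$\frac{1}{c{\left(S \right)}} = \frac{1}{\frac{7}{32} - - \frac{83}{14}} = \frac{1}{\frac{7}{32} + \frac{83}{14}} = \frac{1}{\frac{1377}{224}} = \frac{224}{1377}$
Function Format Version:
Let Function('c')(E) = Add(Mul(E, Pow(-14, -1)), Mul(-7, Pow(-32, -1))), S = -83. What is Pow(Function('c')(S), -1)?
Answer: Rational(224, 1377) ≈ 0.16267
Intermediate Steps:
Function('c')(E) = Add(Rational(7, 32), Mul(Rational(-1, 14), E)) (Function('c')(E) = Add(Mul(E, Rational(-1, 14)), Mul(-7, Rational(-1, 32))) = Add(Mul(Rational(-1, 14), E), Rational(7, 32)) = Add(Rational(7, 32), Mul(Rational(-1, 14), E)))
Pow(Function('c')(S), -1) = Pow(Add(Rational(7, 32), Mul(Rational(-1, 14), -83)), -1) = Pow(Add(Rational(7, 32), Rational(83, 14)), -1) = Pow(Rational(1377, 224), -1) = Rational(224, 1377)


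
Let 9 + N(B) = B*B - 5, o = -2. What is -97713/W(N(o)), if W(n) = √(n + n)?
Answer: 97713*I*√5/10 ≈ 21849.0*I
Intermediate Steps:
N(B) = -14 + B² (N(B) = -9 + (B*B - 5) = -9 + (B² - 5) = -9 + (-5 + B²) = -14 + B²)
W(n) = √2*√n (W(n) = √(2*n) = √2*√n)
-97713/W(N(o)) = -97713*√2/(2*√(-14 + (-2)²)) = -97713*√2/(2*√(-14 + 4)) = -97713*(-I*√5/10) = -(-97713)*I*√5/10 = 97713*I*√5/10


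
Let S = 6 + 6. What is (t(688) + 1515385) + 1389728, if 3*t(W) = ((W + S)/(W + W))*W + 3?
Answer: 8715692/3 ≈ 2.9052e+6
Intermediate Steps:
S = 12
t(W) = 3 + W/6 (t(W) = (((W + 12)/(W + W))*W + 3)/3 = (((12 + W)/((2*W)))*W + 3)/3 = (((12 + W)*(1/(2*W)))*W + 3)/3 = (((12 + W)/(2*W))*W + 3)/3 = ((6 + W/2) + 3)/3 = (9 + W/2)/3 = 3 + W/6)
(t(688) + 1515385) + 1389728 = ((3 + (⅙)*688) + 1515385) + 1389728 = ((3 + 344/3) + 1515385) + 1389728 = (353/3 + 1515385) + 1389728 = 4546508/3 + 1389728 = 8715692/3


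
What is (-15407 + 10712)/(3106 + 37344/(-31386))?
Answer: -8186515/5413754 ≈ -1.5122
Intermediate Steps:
(-15407 + 10712)/(3106 + 37344/(-31386)) = -4695/(3106 + 37344*(-1/31386)) = -4695/(3106 - 6224/5231) = -4695/16241262/5231 = -4695*5231/16241262 = -8186515/5413754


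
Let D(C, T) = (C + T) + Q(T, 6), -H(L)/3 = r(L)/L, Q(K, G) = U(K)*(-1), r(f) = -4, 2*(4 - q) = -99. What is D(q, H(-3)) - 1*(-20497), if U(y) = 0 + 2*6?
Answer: 41069/2 ≈ 20535.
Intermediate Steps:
U(y) = 12 (U(y) = 0 + 12 = 12)
q = 107/2 (q = 4 - ½*(-99) = 4 + 99/2 = 107/2 ≈ 53.500)
Q(K, G) = -12 (Q(K, G) = 12*(-1) = -12)
H(L) = 12/L (H(L) = -(-12)/L = 12/L)
D(C, T) = -12 + C + T (D(C, T) = (C + T) - 12 = -12 + C + T)
D(q, H(-3)) - 1*(-20497) = (-12 + 107/2 + 12/(-3)) - 1*(-20497) = (-12 + 107/2 + 12*(-⅓)) + 20497 = (-12 + 107/2 - 4) + 20497 = 75/2 + 20497 = 41069/2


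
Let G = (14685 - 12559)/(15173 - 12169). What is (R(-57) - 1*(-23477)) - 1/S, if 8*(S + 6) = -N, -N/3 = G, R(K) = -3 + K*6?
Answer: 1593968740/68907 ≈ 23132.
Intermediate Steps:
R(K) = -3 + 6*K
G = 1063/1502 (G = 2126/3004 = 2126*(1/3004) = 1063/1502 ≈ 0.70772)
N = -3189/1502 (N = -3*1063/1502 = -3189/1502 ≈ -2.1232)
S = -68907/12016 (S = -6 + (-1*(-3189/1502))/8 = -6 + (⅛)*(3189/1502) = -6 + 3189/12016 = -68907/12016 ≈ -5.7346)
(R(-57) - 1*(-23477)) - 1/S = ((-3 + 6*(-57)) - 1*(-23477)) - 1/(-68907/12016) = ((-3 - 342) + 23477) - 1*(-12016/68907) = (-345 + 23477) + 12016/68907 = 23132 + 12016/68907 = 1593968740/68907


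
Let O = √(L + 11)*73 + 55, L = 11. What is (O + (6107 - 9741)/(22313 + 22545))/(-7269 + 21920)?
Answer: 1231778/328607279 + 73*√22/14651 ≈ 0.027119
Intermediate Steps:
O = 55 + 73*√22 (O = √(11 + 11)*73 + 55 = √22*73 + 55 = 73*√22 + 55 = 55 + 73*√22 ≈ 397.40)
(O + (6107 - 9741)/(22313 + 22545))/(-7269 + 21920) = ((55 + 73*√22) + (6107 - 9741)/(22313 + 22545))/(-7269 + 21920) = ((55 + 73*√22) - 3634/44858)/14651 = ((55 + 73*√22) - 3634*1/44858)*(1/14651) = ((55 + 73*√22) - 1817/22429)*(1/14651) = (1231778/22429 + 73*√22)*(1/14651) = 1231778/328607279 + 73*√22/14651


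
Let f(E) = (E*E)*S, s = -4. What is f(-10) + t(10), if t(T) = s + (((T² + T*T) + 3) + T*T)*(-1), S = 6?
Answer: 293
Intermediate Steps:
f(E) = 6*E² (f(E) = (E*E)*6 = E²*6 = 6*E²)
t(T) = -7 - 3*T² (t(T) = -4 + (((T² + T*T) + 3) + T*T)*(-1) = -4 + (((T² + T²) + 3) + T²)*(-1) = -4 + ((2*T² + 3) + T²)*(-1) = -4 + ((3 + 2*T²) + T²)*(-1) = -4 + (3 + 3*T²)*(-1) = -4 + (-3 - 3*T²) = -7 - 3*T²)
f(-10) + t(10) = 6*(-10)² + (-7 - 3*10²) = 6*100 + (-7 - 3*100) = 600 + (-7 - 300) = 600 - 307 = 293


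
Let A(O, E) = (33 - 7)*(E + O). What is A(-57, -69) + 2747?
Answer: -529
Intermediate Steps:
A(O, E) = 26*E + 26*O (A(O, E) = 26*(E + O) = 26*E + 26*O)
A(-57, -69) + 2747 = (26*(-69) + 26*(-57)) + 2747 = (-1794 - 1482) + 2747 = -3276 + 2747 = -529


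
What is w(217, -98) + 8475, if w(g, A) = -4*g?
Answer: 7607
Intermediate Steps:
w(217, -98) + 8475 = -4*217 + 8475 = -868 + 8475 = 7607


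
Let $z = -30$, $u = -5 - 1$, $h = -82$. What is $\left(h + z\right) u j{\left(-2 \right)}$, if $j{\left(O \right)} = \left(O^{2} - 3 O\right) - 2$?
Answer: $5376$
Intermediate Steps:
$u = -6$ ($u = -5 - 1 = -6$)
$j{\left(O \right)} = -2 + O^{2} - 3 O$
$\left(h + z\right) u j{\left(-2 \right)} = \left(-82 - 30\right) \left(- 6 \left(-2 + \left(-2\right)^{2} - -6\right)\right) = - 112 \left(- 6 \left(-2 + 4 + 6\right)\right) = - 112 \left(\left(-6\right) 8\right) = \left(-112\right) \left(-48\right) = 5376$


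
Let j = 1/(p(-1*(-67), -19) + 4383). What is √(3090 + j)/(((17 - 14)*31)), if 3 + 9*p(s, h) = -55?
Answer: √4794114716391/3663177 ≈ 0.59772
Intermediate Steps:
p(s, h) = -58/9 (p(s, h) = -⅓ + (⅑)*(-55) = -⅓ - 55/9 = -58/9)
j = 9/39389 (j = 1/(-58/9 + 4383) = 1/(39389/9) = 9/39389 ≈ 0.00022849)
√(3090 + j)/(((17 - 14)*31)) = √(3090 + 9/39389)/(((17 - 14)*31)) = √(121712019/39389)/((3*31)) = (√4794114716391/39389)/93 = (√4794114716391/39389)*(1/93) = √4794114716391/3663177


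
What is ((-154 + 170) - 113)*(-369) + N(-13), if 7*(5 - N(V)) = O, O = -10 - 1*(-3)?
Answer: 35799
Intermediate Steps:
O = -7 (O = -10 + 3 = -7)
N(V) = 6 (N(V) = 5 - ⅐*(-7) = 5 + 1 = 6)
((-154 + 170) - 113)*(-369) + N(-13) = ((-154 + 170) - 113)*(-369) + 6 = (16 - 113)*(-369) + 6 = -97*(-369) + 6 = 35793 + 6 = 35799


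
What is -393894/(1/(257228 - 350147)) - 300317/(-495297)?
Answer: 18127987380636359/495297 ≈ 3.6600e+10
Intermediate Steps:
-393894/(1/(257228 - 350147)) - 300317/(-495297) = -393894/(1/(-92919)) - 300317*(-1/495297) = -393894/(-1/92919) + 300317/495297 = -393894*(-92919) + 300317/495297 = 36600236586 + 300317/495297 = 18127987380636359/495297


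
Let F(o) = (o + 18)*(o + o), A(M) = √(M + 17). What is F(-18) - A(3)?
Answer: -2*√5 ≈ -4.4721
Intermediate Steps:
A(M) = √(17 + M)
F(o) = 2*o*(18 + o) (F(o) = (18 + o)*(2*o) = 2*o*(18 + o))
F(-18) - A(3) = 2*(-18)*(18 - 18) - √(17 + 3) = 2*(-18)*0 - √20 = 0 - 2*√5 = -2*√5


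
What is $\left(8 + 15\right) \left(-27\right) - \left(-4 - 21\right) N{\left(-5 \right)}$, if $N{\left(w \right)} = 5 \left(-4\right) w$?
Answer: $1879$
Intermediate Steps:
$N{\left(w \right)} = - 20 w$
$\left(8 + 15\right) \left(-27\right) - \left(-4 - 21\right) N{\left(-5 \right)} = \left(8 + 15\right) \left(-27\right) - \left(-4 - 21\right) \left(\left(-20\right) \left(-5\right)\right) = 23 \left(-27\right) - \left(-25\right) 100 = -621 - -2500 = -621 + 2500 = 1879$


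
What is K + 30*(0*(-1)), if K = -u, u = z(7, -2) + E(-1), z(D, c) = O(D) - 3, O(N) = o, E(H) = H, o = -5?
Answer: 9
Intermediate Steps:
O(N) = -5
z(D, c) = -8 (z(D, c) = -5 - 3 = -8)
u = -9 (u = -8 - 1 = -9)
K = 9 (K = -1*(-9) = 9)
K + 30*(0*(-1)) = 9 + 30*(0*(-1)) = 9 + 30*0 = 9 + 0 = 9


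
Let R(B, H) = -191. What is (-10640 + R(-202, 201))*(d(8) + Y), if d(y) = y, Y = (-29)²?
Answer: -9195519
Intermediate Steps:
Y = 841
(-10640 + R(-202, 201))*(d(8) + Y) = (-10640 - 191)*(8 + 841) = -10831*849 = -9195519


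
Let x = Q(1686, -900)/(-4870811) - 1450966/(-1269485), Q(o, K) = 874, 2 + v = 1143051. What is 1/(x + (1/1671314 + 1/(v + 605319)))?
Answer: 392791354652031719365520/448873369655038923382377 ≈ 0.87506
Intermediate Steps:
v = 1143049 (v = -2 + 1143051 = 1143049)
x = 7066271623536/6183421502335 (x = 874/(-4870811) - 1450966/(-1269485) = 874*(-1/4870811) - 1450966*(-1/1269485) = -874/4870811 + 1450966/1269485 = 7066271623536/6183421502335 ≈ 1.1428)
1/(x + (1/1671314 + 1/(v + 605319))) = 1/(7066271623536/6183421502335 + (1/1671314 + 1/(1143049 + 605319))) = 1/(7066271623536/6183421502335 + (1/1671314 + 1/1748368)) = 1/(7066271623536/6183421502335 + 1709841/1461035957776) = 1/(448873369655038923382377/392791354652031719365520) = 392791354652031719365520/448873369655038923382377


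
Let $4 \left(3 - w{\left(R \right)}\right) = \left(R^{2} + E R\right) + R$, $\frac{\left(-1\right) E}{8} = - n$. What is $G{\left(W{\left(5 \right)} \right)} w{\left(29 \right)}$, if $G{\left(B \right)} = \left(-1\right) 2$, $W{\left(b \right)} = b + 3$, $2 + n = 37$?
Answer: $4489$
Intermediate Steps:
$n = 35$ ($n = -2 + 37 = 35$)
$E = 280$ ($E = - 8 \left(\left(-1\right) 35\right) = \left(-8\right) \left(-35\right) = 280$)
$W{\left(b \right)} = 3 + b$
$w{\left(R \right)} = 3 - \frac{281 R}{4} - \frac{R^{2}}{4}$ ($w{\left(R \right)} = 3 - \frac{\left(R^{2} + 280 R\right) + R}{4} = 3 - \frac{R^{2} + 281 R}{4} = 3 - \left(\frac{R^{2}}{4} + \frac{281 R}{4}\right) = 3 - \frac{281 R}{4} - \frac{R^{2}}{4}$)
$G{\left(B \right)} = -2$
$G{\left(W{\left(5 \right)} \right)} w{\left(29 \right)} = - 2 \left(3 - \frac{8149}{4} - \frac{29^{2}}{4}\right) = - 2 \left(3 - \frac{8149}{4} - \frac{841}{4}\right) = \left(-2\right) \left(- \frac{4489}{2}\right) = 4489$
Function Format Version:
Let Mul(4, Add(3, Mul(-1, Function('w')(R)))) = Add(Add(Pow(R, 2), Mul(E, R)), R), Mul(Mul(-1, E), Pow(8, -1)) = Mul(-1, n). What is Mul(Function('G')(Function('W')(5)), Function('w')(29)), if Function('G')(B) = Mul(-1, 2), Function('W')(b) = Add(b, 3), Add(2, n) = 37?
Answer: 4489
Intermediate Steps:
n = 35 (n = Add(-2, 37) = 35)
E = 280 (E = Mul(-8, Mul(-1, 35)) = Mul(-8, -35) = 280)
Function('W')(b) = Add(3, b)
Function('w')(R) = Add(3, Mul(Rational(-281, 4), R), Mul(Rational(-1, 4), Pow(R, 2))) (Function('w')(R) = Add(3, Mul(Rational(-1, 4), Add(Add(Pow(R, 2), Mul(280, R)), R))) = Add(3, Mul(Rational(-1, 4), Add(Pow(R, 2), Mul(281, R)))) = Add(3, Add(Mul(Rational(-281, 4), R), Mul(Rational(-1, 4), Pow(R, 2)))) = Add(3, Mul(Rational(-281, 4), R), Mul(Rational(-1, 4), Pow(R, 2))))
Function('G')(B) = -2
Mul(Function('G')(Function('W')(5)), Function('w')(29)) = Mul(-2, Add(3, Mul(Rational(-281, 4), 29), Mul(Rational(-1, 4), Pow(29, 2)))) = Mul(-2, Add(3, Rational(-8149, 4), Mul(Rational(-1, 4), 841))) = Mul(-2, Add(3, Rational(-8149, 4), Rational(-841, 4))) = Mul(-2, Rational(-4489, 2)) = 4489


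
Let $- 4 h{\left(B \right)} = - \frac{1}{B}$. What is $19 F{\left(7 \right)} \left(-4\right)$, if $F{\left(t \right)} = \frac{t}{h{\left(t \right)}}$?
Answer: $-14896$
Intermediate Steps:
$h{\left(B \right)} = \frac{1}{4 B}$ ($h{\left(B \right)} = - \frac{\left(-1\right) \frac{1}{B}}{4} = \frac{1}{4 B}$)
$F{\left(t \right)} = 4 t^{2}$ ($F{\left(t \right)} = \frac{t}{\frac{1}{4} \frac{1}{t}} = t 4 t = 4 t^{2}$)
$19 F{\left(7 \right)} \left(-4\right) = 19 \cdot 4 \cdot 7^{2} \left(-4\right) = 19 \cdot 4 \cdot 49 \left(-4\right) = 19 \cdot 196 \left(-4\right) = 3724 \left(-4\right) = -14896$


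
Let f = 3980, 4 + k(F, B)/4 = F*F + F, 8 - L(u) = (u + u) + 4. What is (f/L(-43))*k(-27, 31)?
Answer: 1111216/9 ≈ 1.2347e+5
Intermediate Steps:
L(u) = 4 - 2*u (L(u) = 8 - ((u + u) + 4) = 8 - (2*u + 4) = 8 - (4 + 2*u) = 8 + (-4 - 2*u) = 4 - 2*u)
k(F, B) = -16 + 4*F + 4*F² (k(F, B) = -16 + 4*(F*F + F) = -16 + 4*(F² + F) = -16 + 4*(F + F²) = -16 + (4*F + 4*F²) = -16 + 4*F + 4*F²)
(f/L(-43))*k(-27, 31) = (3980/(4 - 2*(-43)))*(-16 + 4*(-27) + 4*(-27)²) = (3980/(4 + 86))*(-16 - 108 + 4*729) = (3980/90)*(-16 - 108 + 2916) = (3980*(1/90))*2792 = (398/9)*2792 = 1111216/9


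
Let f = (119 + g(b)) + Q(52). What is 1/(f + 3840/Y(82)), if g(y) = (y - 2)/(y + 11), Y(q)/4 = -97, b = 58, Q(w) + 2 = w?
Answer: 6693/1070309 ≈ 0.0062533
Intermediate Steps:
Q(w) = -2 + w
Y(q) = -388 (Y(q) = 4*(-97) = -388)
g(y) = (-2 + y)/(11 + y)
f = 11717/69 (f = (119 + (-2 + 58)/(11 + 58)) + (-2 + 52) = (119 + 56/69) + 50 = 8267/69 + 50 = 11717/69 ≈ 169.81)
1/(f + 3840/Y(82)) = 1/(11717/69 + 3840/(-388)) = 1/(11717/69 + 3840*(-1/388)) = 1/(11717/69 - 960/97) = 1/(1070309/6693) = 6693/1070309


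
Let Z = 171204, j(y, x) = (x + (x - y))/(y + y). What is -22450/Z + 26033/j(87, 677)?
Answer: 55391536087/15493962 ≈ 3575.0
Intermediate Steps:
j(y, x) = (-y + 2*x)/(2*y) (j(y, x) = (-y + 2*x)/((2*y)) = (-y + 2*x)*(1/(2*y)) = (-y + 2*x)/(2*y))
-22450/Z + 26033/j(87, 677) = -22450/171204 + 26033/(((677 - ½*87)/87)) = -22450*1/171204 + 26033/(((677 - 87/2)/87)) = -11225/85602 + 26033/(((1/87)*(1267/2))) = -11225/85602 + 26033/(1267/174) = -11225/85602 + 26033*(174/1267) = -11225/85602 + 647106/181 = 55391536087/15493962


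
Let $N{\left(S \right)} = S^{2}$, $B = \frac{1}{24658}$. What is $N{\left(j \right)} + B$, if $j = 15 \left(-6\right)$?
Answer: $\frac{199729801}{24658} \approx 8100.0$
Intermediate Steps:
$B = \frac{1}{24658} \approx 4.0555 \cdot 10^{-5}$
$j = -90$
$N{\left(j \right)} + B = \left(-90\right)^{2} + \frac{1}{24658} = 8100 + \frac{1}{24658} = \frac{199729801}{24658}$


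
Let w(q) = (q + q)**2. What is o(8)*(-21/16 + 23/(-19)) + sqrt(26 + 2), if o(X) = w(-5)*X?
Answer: -38350/19 + 2*sqrt(7) ≈ -2013.1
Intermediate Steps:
w(q) = 4*q**2 (w(q) = (2*q)**2 = 4*q**2)
o(X) = 100*X (o(X) = (4*(-5)**2)*X = (4*25)*X = 100*X)
o(8)*(-21/16 + 23/(-19)) + sqrt(26 + 2) = (100*8)*(-21/16 + 23/(-19)) + sqrt(26 + 2) = 800*(-21*1/16 + 23*(-1/19)) + sqrt(28) = 800*(-21/16 - 23/19) + 2*sqrt(7) = 800*(-767/304) + 2*sqrt(7) = -38350/19 + 2*sqrt(7)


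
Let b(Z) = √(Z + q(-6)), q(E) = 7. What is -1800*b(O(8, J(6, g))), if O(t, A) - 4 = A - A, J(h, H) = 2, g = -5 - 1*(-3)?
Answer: -1800*√11 ≈ -5969.9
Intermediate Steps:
g = -2 (g = -5 + 3 = -2)
O(t, A) = 4 (O(t, A) = 4 + (A - A) = 4 + 0 = 4)
b(Z) = √(7 + Z) (b(Z) = √(Z + 7) = √(7 + Z))
-1800*b(O(8, J(6, g))) = -1800*√(7 + 4) = -1800*√11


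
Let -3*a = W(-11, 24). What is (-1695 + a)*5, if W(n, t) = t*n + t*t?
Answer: -8995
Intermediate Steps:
W(n, t) = t² + n*t (W(n, t) = n*t + t² = t² + n*t)
a = -104 (a = -8*(-11 + 24) = -8*13 = -⅓*312 = -104)
(-1695 + a)*5 = (-1695 - 104)*5 = -1799*5 = -8995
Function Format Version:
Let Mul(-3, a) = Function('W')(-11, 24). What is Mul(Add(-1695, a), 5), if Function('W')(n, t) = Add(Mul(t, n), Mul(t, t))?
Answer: -8995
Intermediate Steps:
Function('W')(n, t) = Add(Pow(t, 2), Mul(n, t)) (Function('W')(n, t) = Add(Mul(n, t), Pow(t, 2)) = Add(Pow(t, 2), Mul(n, t)))
a = -104 (a = Mul(Rational(-1, 3), Mul(24, Add(-11, 24))) = Mul(Rational(-1, 3), Mul(24, 13)) = Mul(Rational(-1, 3), 312) = -104)
Mul(Add(-1695, a), 5) = Mul(Add(-1695, -104), 5) = Mul(-1799, 5) = -8995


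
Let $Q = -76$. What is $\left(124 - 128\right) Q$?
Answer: $304$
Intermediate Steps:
$\left(124 - 128\right) Q = \left(124 - 128\right) \left(-76\right) = \left(-4\right) \left(-76\right) = 304$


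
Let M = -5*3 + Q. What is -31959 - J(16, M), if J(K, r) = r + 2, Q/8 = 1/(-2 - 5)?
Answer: -223614/7 ≈ -31945.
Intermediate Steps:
Q = -8/7 (Q = 8/(-2 - 5) = 8/(-7) = 8*(-⅐) = -8/7 ≈ -1.1429)
M = -113/7 (M = -5*3 - 8/7 = -15 - 8/7 = -113/7 ≈ -16.143)
J(K, r) = 2 + r
-31959 - J(16, M) = -31959 - (2 - 113/7) = -31959 - 1*(-99/7) = -31959 + 99/7 = -223614/7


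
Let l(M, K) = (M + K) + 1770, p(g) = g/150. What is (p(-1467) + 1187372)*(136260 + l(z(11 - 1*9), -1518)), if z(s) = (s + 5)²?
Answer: 8107368606271/50 ≈ 1.6215e+11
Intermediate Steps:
p(g) = g/150 (p(g) = g*(1/150) = g/150)
z(s) = (5 + s)²
l(M, K) = 1770 + K + M (l(M, K) = (K + M) + 1770 = 1770 + K + M)
(p(-1467) + 1187372)*(136260 + l(z(11 - 1*9), -1518)) = ((1/150)*(-1467) + 1187372)*(136260 + (1770 - 1518 + (5 + (11 - 1*9))²)) = (-489/50 + 1187372)*(136260 + (1770 - 1518 + (5 + (11 - 9))²)) = 59368111*(136260 + (1770 - 1518 + (5 + 2)²))/50 = 59368111*(136260 + (1770 - 1518 + 7²))/50 = 59368111*(136260 + (1770 - 1518 + 49))/50 = 59368111*(136260 + 301)/50 = (59368111/50)*136561 = 8107368606271/50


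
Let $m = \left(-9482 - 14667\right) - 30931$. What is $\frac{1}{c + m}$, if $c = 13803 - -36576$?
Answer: $- \frac{1}{4701} \approx -0.00021272$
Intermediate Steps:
$m = -55080$ ($m = -24149 - 30931 = -55080$)
$c = 50379$ ($c = 13803 + 36576 = 50379$)
$\frac{1}{c + m} = \frac{1}{50379 - 55080} = \frac{1}{-4701} = - \frac{1}{4701}$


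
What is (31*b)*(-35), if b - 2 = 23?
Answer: -27125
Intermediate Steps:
b = 25 (b = 2 + 23 = 25)
(31*b)*(-35) = (31*25)*(-35) = 775*(-35) = -27125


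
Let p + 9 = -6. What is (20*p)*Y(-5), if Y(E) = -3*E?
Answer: -4500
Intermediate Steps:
p = -15 (p = -9 - 6 = -15)
(20*p)*Y(-5) = (20*(-15))*(-3*(-5)) = -300*15 = -4500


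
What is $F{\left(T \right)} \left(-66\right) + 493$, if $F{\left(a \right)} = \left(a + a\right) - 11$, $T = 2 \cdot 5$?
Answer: $-101$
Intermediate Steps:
$T = 10$
$F{\left(a \right)} = -11 + 2 a$ ($F{\left(a \right)} = 2 a - 11 = -11 + 2 a$)
$F{\left(T \right)} \left(-66\right) + 493 = \left(-11 + 2 \cdot 10\right) \left(-66\right) + 493 = \left(-11 + 20\right) \left(-66\right) + 493 = 9 \left(-66\right) + 493 = -594 + 493 = -101$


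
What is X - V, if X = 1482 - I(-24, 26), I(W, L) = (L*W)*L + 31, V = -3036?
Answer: 20711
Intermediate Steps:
I(W, L) = 31 + W*L² (I(W, L) = W*L² + 31 = 31 + W*L²)
X = 17675 (X = 1482 - (31 - 24*26²) = 1482 - (31 - 24*676) = 1482 - (31 - 16224) = 1482 - 1*(-16193) = 1482 + 16193 = 17675)
X - V = 17675 - 1*(-3036) = 17675 + 3036 = 20711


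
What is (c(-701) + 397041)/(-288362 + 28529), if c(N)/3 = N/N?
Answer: -132348/86611 ≈ -1.5281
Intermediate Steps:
c(N) = 3 (c(N) = 3*(N/N) = 3*1 = 3)
(c(-701) + 397041)/(-288362 + 28529) = (3 + 397041)/(-288362 + 28529) = 397044/(-259833) = 397044*(-1/259833) = -132348/86611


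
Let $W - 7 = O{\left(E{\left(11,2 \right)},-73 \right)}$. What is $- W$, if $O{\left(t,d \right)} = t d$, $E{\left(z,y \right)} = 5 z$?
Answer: $4008$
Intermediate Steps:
$O{\left(t,d \right)} = d t$
$W = -4008$ ($W = 7 - 73 \cdot 5 \cdot 11 = 7 - 4015 = -4008$)
$- W = \left(-1\right) \left(-4008\right) = 4008$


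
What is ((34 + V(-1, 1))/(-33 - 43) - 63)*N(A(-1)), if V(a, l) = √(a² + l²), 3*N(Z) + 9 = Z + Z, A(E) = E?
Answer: 26521/114 + 11*√2/228 ≈ 232.71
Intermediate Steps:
N(Z) = -3 + 2*Z/3 (N(Z) = -3 + (Z + Z)/3 = -3 + (2*Z)/3 = -3 + 2*Z/3)
((34 + V(-1, 1))/(-33 - 43) - 63)*N(A(-1)) = ((34 + √((-1)² + 1²))/(-33 - 43) - 63)*(-3 + (⅔)*(-1)) = ((34 + √(1 + 1))/(-76) - 63)*(-3 - ⅔) = ((34 + √2)*(-1/76) - 63)*(-11/3) = ((-17/38 - √2/76) - 63)*(-11/3) = (-2411/38 - √2/76)*(-11/3) = 26521/114 + 11*√2/228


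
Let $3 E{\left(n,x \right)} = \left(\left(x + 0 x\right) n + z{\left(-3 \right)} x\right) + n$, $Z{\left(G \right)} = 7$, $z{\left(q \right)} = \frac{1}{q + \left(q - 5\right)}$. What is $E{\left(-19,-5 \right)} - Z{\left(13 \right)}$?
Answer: $\frac{610}{33} \approx 18.485$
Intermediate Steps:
$z{\left(q \right)} = \frac{1}{-5 + 2 q}$ ($z{\left(q \right)} = \frac{1}{q + \left(-5 + q\right)} = \frac{1}{-5 + 2 q}$)
$E{\left(n,x \right)} = - \frac{x}{33} + \frac{n}{3} + \frac{n x}{3}$ ($E{\left(n,x \right)} = \frac{\left(\left(x + 0 x\right) n + \frac{x}{-5 + 2 \left(-3\right)}\right) + n}{3} = \frac{\left(\left(x + 0\right) n + \frac{x}{-5 - 6}\right) + n}{3} = \frac{\left(x n + \frac{x}{-11}\right) + n}{3} = \frac{\left(n x - \frac{x}{11}\right) + n}{3} = \frac{\left(- \frac{x}{11} + n x\right) + n}{3} = \frac{n - \frac{x}{11} + n x}{3} = - \frac{x}{33} + \frac{n}{3} + \frac{n x}{3}$)
$E{\left(-19,-5 \right)} - Z{\left(13 \right)} = \left(\left(- \frac{1}{33}\right) \left(-5\right) + \frac{1}{3} \left(-19\right) + \frac{1}{3} \left(-19\right) \left(-5\right)\right) - 7 = \left(\frac{5}{33} - \frac{19}{3} + \frac{95}{3}\right) - 7 = \frac{841}{33} - 7 = \frac{610}{33}$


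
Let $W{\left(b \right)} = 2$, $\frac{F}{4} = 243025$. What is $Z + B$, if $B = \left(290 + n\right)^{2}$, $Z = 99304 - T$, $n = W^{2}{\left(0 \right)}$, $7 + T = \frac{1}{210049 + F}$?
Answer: $\frac{219580630302}{1182149} \approx 1.8575 \cdot 10^{5}$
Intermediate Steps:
$F = 972100$ ($F = 4 \cdot 243025 = 972100$)
$T = - \frac{8275042}{1182149}$ ($T = -7 + \frac{1}{210049 + 972100} = -7 + \frac{1}{1182149} = - \frac{8275042}{1182149} \approx -7.0$)
$n = 4$ ($n = 2^{2} = 4$)
$Z = \frac{117400399338}{1182149}$ ($Z = 99304 - - \frac{8275042}{1182149} = 99304 + \frac{8275042}{1182149} = \frac{117400399338}{1182149} \approx 99311.0$)
$B = 86436$ ($B = \left(290 + 4\right)^{2} = 294^{2} = 86436$)
$Z + B = \frac{117400399338}{1182149} + 86436 = \frac{219580630302}{1182149}$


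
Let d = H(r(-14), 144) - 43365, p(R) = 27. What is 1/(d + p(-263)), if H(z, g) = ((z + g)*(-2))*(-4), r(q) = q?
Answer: -1/42298 ≈ -2.3642e-5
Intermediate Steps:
H(z, g) = 8*g + 8*z (H(z, g) = ((g + z)*(-2))*(-4) = (-2*g - 2*z)*(-4) = 8*g + 8*z)
d = -42325 (d = (8*144 + 8*(-14)) - 43365 = (1152 - 112) - 43365 = 1040 - 43365 = -42325)
1/(d + p(-263)) = 1/(-42325 + 27) = 1/(-42298) = -1/42298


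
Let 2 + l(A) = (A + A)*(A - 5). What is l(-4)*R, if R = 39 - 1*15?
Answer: 1680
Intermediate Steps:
l(A) = -2 + 2*A*(-5 + A) (l(A) = -2 + (A + A)*(A - 5) = -2 + (2*A)*(-5 + A) = -2 + 2*A*(-5 + A))
R = 24 (R = 39 - 15 = 24)
l(-4)*R = (-2 - 10*(-4) + 2*(-4)²)*24 = (-2 + 40 + 2*16)*24 = (-2 + 40 + 32)*24 = 70*24 = 1680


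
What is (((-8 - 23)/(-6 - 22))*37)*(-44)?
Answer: -12617/7 ≈ -1802.4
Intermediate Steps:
(((-8 - 23)/(-6 - 22))*37)*(-44) = (-31/(-28)*37)*(-44) = (-31*(-1/28)*37)*(-44) = ((31/28)*37)*(-44) = (1147/28)*(-44) = -12617/7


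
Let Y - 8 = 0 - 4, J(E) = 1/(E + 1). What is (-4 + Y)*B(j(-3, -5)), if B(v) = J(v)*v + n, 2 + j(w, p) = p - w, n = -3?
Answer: 0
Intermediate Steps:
J(E) = 1/(1 + E)
j(w, p) = -2 + p - w (j(w, p) = -2 + (p - w) = -2 + p - w)
B(v) = -3 + v/(1 + v) (B(v) = v/(1 + v) - 3 = -3 + v/(1 + v))
Y = 4 (Y = 8 + (0 - 4) = 8 - 4 = 4)
(-4 + Y)*B(j(-3, -5)) = (-4 + 4)*((-3 - 2*(-2 - 5 - 1*(-3)))/(1 + (-2 - 5 - 1*(-3)))) = 0*((-3 - 2*(-2 - 5 + 3))/(1 + (-2 - 5 + 3))) = 0*((-3 - 2*(-4))/(1 - 4)) = 0*((-3 + 8)/(-3)) = 0*(-1/3*5) = 0*(-5/3) = 0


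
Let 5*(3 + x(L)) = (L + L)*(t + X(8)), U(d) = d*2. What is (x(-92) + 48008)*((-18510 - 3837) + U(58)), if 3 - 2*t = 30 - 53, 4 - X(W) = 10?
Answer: -5307362247/5 ≈ -1.0615e+9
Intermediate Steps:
X(W) = -6 (X(W) = 4 - 1*10 = 4 - 10 = -6)
t = 13 (t = 3/2 - (30 - 53)/2 = 3/2 - ½*(-23) = 3/2 + 23/2 = 13)
U(d) = 2*d
x(L) = -3 + 14*L/5 (x(L) = -3 + ((L + L)*(13 - 6))/5 = -3 + ((2*L)*7)/5 = -3 + (14*L)/5 = -3 + 14*L/5)
(x(-92) + 48008)*((-18510 - 3837) + U(58)) = ((-3 + (14/5)*(-92)) + 48008)*((-18510 - 3837) + 2*58) = ((-3 - 1288/5) + 48008)*(-22347 + 116) = (-1303/5 + 48008)*(-22231) = (238737/5)*(-22231) = -5307362247/5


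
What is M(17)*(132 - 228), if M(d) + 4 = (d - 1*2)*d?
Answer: -24096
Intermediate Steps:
M(d) = -4 + d*(-2 + d) (M(d) = -4 + (d - 1*2)*d = -4 + (d - 2)*d = -4 + (-2 + d)*d = -4 + d*(-2 + d))
M(17)*(132 - 228) = (-4 + 17² - 2*17)*(132 - 228) = (-4 + 289 - 34)*(-96) = 251*(-96) = -24096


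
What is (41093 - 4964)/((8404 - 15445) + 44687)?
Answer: 36129/37646 ≈ 0.95970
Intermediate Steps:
(41093 - 4964)/((8404 - 15445) + 44687) = 36129/(-7041 + 44687) = 36129/37646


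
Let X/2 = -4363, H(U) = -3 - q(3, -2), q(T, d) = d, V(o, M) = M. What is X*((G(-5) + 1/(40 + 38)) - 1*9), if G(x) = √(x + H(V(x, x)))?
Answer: 3058463/39 - 8726*I*√6 ≈ 78422.0 - 21374.0*I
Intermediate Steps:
H(U) = -1 (H(U) = -3 - 1*(-2) = -3 + 2 = -1)
G(x) = √(-1 + x) (G(x) = √(x - 1) = √(-1 + x))
X = -8726 (X = 2*(-4363) = -8726)
X*((G(-5) + 1/(40 + 38)) - 1*9) = -8726*((√(-1 - 5) + 1/(40 + 38)) - 1*9) = -8726*((√(-6) + 1/78) - 9) = -8726*((I*√6 + 1/78) - 9) = -8726*((1/78 + I*√6) - 9) = -8726*(-701/78 + I*√6) = 3058463/39 - 8726*I*√6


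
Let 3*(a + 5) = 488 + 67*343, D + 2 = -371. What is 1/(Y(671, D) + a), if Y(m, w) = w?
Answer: 1/7445 ≈ 0.00013432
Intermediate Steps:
D = -373 (D = -2 - 371 = -373)
a = 7818 (a = -5 + (488 + 67*343)/3 = -5 + (488 + 22981)/3 = -5 + (⅓)*23469 = -5 + 7823 = 7818)
1/(Y(671, D) + a) = 1/(-373 + 7818) = 1/7445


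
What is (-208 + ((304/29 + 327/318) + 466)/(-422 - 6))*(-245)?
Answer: 67406273025/1315672 ≈ 51233.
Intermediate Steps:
(-208 + ((304/29 + 327/318) + 466)/(-422 - 6))*(-245) = (-208 + ((304*(1/29) + 327*(1/318)) + 466)/(-428))*(-245) = (-208 + ((304/29 + 109/106) + 466)*(-1/428))*(-245) = (-208 + (35385/3074 + 466)*(-1/428))*(-245) = (-208 + (1467869/3074)*(-1/428))*(-245) = (-208 - 1467869/1315672)*(-245) = -275127645/1315672*(-245) = 67406273025/1315672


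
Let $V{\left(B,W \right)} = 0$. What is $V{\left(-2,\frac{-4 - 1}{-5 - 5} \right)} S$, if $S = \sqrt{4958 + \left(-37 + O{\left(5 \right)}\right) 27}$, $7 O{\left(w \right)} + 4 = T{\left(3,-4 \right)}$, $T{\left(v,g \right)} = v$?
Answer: $0$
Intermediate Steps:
$O{\left(w \right)} = - \frac{1}{7}$ ($O{\left(w \right)} = - \frac{4}{7} + \frac{1}{7} \cdot 3 = - \frac{4}{7} + \frac{3}{7} = - \frac{1}{7}$)
$S = \frac{\sqrt{193802}}{7}$ ($S = \sqrt{4958 + \left(-37 - \frac{1}{7}\right) 27} = \sqrt{4958 - \frac{7020}{7}} = \sqrt{\frac{27686}{7}} = \frac{\sqrt{193802}}{7} \approx 62.89$)
$V{\left(-2,\frac{-4 - 1}{-5 - 5} \right)} S = 0 \frac{\sqrt{193802}}{7} = 0$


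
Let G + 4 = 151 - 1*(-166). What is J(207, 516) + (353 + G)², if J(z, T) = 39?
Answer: 443595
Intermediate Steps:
G = 313 (G = -4 + (151 - 1*(-166)) = -4 + (151 + 166) = -4 + 317 = 313)
J(207, 516) + (353 + G)² = 39 + (353 + 313)² = 39 + 666² = 39 + 443556 = 443595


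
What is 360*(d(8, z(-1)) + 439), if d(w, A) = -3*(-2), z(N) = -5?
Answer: 160200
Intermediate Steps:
d(w, A) = 6
360*(d(8, z(-1)) + 439) = 360*(6 + 439) = 360*445 = 160200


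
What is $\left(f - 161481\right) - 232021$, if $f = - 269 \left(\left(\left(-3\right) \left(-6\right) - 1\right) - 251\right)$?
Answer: $-330556$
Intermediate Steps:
$f = 62946$ ($f = - 269 \left(\left(18 - 1\right) - 251\right) = - 269 \left(17 - 251\right) = \left(-269\right) \left(-234\right) = 62946$)
$\left(f - 161481\right) - 232021 = \left(62946 - 161481\right) - 232021 = -98535 - 232021 = -330556$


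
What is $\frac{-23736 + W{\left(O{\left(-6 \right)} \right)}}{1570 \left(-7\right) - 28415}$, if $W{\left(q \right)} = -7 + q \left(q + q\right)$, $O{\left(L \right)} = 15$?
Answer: $\frac{23293}{39405} \approx 0.59112$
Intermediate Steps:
$W{\left(q \right)} = -7 + 2 q^{2}$ ($W{\left(q \right)} = -7 + q 2 q = -7 + 2 q^{2}$)
$\frac{-23736 + W{\left(O{\left(-6 \right)} \right)}}{1570 \left(-7\right) - 28415} = \frac{-23736 - \left(7 - 2 \cdot 15^{2}\right)}{1570 \left(-7\right) - 28415} = \frac{-23736 + \left(-7 + 2 \cdot 225\right)}{-10990 - 28415} = \frac{-23736 + \left(-7 + 450\right)}{-39405} = \left(-23736 + 443\right) \left(- \frac{1}{39405}\right) = \left(-23293\right) \left(- \frac{1}{39405}\right) = \frac{23293}{39405}$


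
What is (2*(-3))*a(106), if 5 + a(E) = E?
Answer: -606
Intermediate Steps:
a(E) = -5 + E
(2*(-3))*a(106) = (2*(-3))*(-5 + 106) = -6*101 = -606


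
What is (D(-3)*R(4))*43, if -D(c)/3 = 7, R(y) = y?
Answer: -3612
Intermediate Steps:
D(c) = -21 (D(c) = -3*7 = -21)
(D(-3)*R(4))*43 = -21*4*43 = -84*43 = -3612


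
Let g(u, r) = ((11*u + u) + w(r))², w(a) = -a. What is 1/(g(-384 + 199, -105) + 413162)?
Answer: 1/4886387 ≈ 2.0465e-7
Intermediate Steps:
g(u, r) = (-r + 12*u)² (g(u, r) = ((11*u + u) - r)² = (12*u - r)² = (-r + 12*u)²)
1/(g(-384 + 199, -105) + 413162) = 1/((-105 - 12*(-384 + 199))² + 413162) = 1/((-105 - 12*(-185))² + 413162) = 1/((-105 + 2220)² + 413162) = 1/(2115² + 413162) = 1/(4473225 + 413162) = 1/4886387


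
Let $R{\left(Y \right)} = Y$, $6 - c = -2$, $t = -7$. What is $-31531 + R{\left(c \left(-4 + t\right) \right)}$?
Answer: $-31619$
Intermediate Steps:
$c = 8$ ($c = 6 - -2 = 6 + 2 = 8$)
$-31531 + R{\left(c \left(-4 + t\right) \right)} = -31531 + 8 \left(-4 - 7\right) = -31531 + 8 \left(-11\right) = -31531 - 88 = -31619$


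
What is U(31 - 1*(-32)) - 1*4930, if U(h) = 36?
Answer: -4894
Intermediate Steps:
U(31 - 1*(-32)) - 1*4930 = 36 - 1*4930 = 36 - 4930 = -4894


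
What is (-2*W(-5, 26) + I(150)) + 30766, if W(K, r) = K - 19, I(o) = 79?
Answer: 30893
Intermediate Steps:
W(K, r) = -19 + K
(-2*W(-5, 26) + I(150)) + 30766 = (-2*(-19 - 5) + 79) + 30766 = (-2*(-24) + 79) + 30766 = (48 + 79) + 30766 = 127 + 30766 = 30893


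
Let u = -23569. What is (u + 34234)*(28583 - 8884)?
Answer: 210089835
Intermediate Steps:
(u + 34234)*(28583 - 8884) = (-23569 + 34234)*(28583 - 8884) = 10665*19699 = 210089835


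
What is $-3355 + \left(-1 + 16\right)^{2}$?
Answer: $-3130$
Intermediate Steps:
$-3355 + \left(-1 + 16\right)^{2} = -3355 + 15^{2} = -3355 + 225 = -3130$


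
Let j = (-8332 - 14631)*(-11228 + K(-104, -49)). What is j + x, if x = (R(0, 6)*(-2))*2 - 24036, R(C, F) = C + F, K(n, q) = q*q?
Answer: 202670341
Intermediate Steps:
K(n, q) = q²
j = 202694401 (j = (-8332 - 14631)*(-11228 + (-49)²) = -22963*(-11228 + 2401) = -22963*(-8827) = 202694401)
x = -24060 (x = ((0 + 6)*(-2))*2 - 24036 = (6*(-2))*2 - 24036 = -12*2 - 24036 = -24 - 24036 = -24060)
j + x = 202694401 - 24060 = 202670341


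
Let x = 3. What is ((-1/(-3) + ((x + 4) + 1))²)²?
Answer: 390625/81 ≈ 4822.5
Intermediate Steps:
((-1/(-3) + ((x + 4) + 1))²)² = ((-1/(-3) + ((3 + 4) + 1))²)² = ((-1*(-⅓) + (7 + 1))²)² = ((⅓ + 8)²)² = ((25/3)²)² = (625/9)² = 390625/81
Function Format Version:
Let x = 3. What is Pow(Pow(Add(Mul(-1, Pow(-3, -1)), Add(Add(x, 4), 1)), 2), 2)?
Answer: Rational(390625, 81) ≈ 4822.5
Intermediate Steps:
Pow(Pow(Add(Mul(-1, Pow(-3, -1)), Add(Add(x, 4), 1)), 2), 2) = Pow(Pow(Add(Mul(-1, Pow(-3, -1)), Add(Add(3, 4), 1)), 2), 2) = Pow(Pow(Add(Mul(-1, Rational(-1, 3)), Add(7, 1)), 2), 2) = Pow(Pow(Add(Rational(1, 3), 8), 2), 2) = Pow(Pow(Rational(25, 3), 2), 2) = Pow(Rational(625, 9), 2) = Rational(390625, 81)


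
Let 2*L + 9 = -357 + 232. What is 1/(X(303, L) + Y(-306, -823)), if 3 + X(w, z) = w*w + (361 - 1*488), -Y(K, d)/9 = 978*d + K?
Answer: 1/7338479 ≈ 1.3627e-7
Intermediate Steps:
Y(K, d) = -8802*d - 9*K (Y(K, d) = -9*(978*d + K) = -9*(K + 978*d) = -8802*d - 9*K)
L = -67 (L = -9/2 + (-357 + 232)/2 = -9/2 + (½)*(-125) = -9/2 - 125/2 = -67)
X(w, z) = -130 + w² (X(w, z) = -3 + (w*w + (361 - 1*488)) = -3 + (w² + (361 - 488)) = -3 + (w² - 127) = -3 + (-127 + w²) = -130 + w²)
1/(X(303, L) + Y(-306, -823)) = 1/((-130 + 303²) + (-8802*(-823) - 9*(-306))) = 1/((-130 + 91809) + (7244046 + 2754)) = 1/(91679 + 7246800) = 1/7338479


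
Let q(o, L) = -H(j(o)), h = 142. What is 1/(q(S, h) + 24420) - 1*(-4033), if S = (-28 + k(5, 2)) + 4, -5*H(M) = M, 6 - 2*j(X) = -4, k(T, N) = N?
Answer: 98489894/24421 ≈ 4033.0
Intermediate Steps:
j(X) = 5 (j(X) = 3 - 1/2*(-4) = 3 + 2 = 5)
H(M) = -M/5
S = -22 (S = (-28 + 2) + 4 = -26 + 4 = -22)
q(o, L) = 1 (q(o, L) = -(-1)*5/5 = -1*(-1) = 1)
1/(q(S, h) + 24420) - 1*(-4033) = 1/(1 + 24420) - 1*(-4033) = 1/24421 + 4033 = 98489894/24421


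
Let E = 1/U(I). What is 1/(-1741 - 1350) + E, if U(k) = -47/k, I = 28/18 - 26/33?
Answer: -21779/1307493 ≈ -0.016657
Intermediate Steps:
I = 76/99 (I = 28*(1/18) - 26*1/33 = 14/9 - 26/33 = 76/99 ≈ 0.76768)
E = -76/4653 (E = 1/(-47/76/99) = 1/(-47*99/76) = 1/(-4653/76) = -76/4653 ≈ -0.016334)
1/(-1741 - 1350) + E = 1/(-1741 - 1350) - 76/4653 = 1/(-3091) - 76/4653 = -1/3091 - 76/4653 = -21779/1307493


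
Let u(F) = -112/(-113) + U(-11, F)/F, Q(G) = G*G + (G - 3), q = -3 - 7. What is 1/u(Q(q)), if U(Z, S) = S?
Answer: 113/225 ≈ 0.50222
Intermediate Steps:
q = -10
Q(G) = -3 + G + G**2 (Q(G) = G**2 + (-3 + G) = -3 + G + G**2)
u(F) = 225/113 (u(F) = -112/(-113) + F/F = -112*(-1/113) + 1 = 112/113 + 1 = 225/113)
1/u(Q(q)) = 1/(225/113) = 113/225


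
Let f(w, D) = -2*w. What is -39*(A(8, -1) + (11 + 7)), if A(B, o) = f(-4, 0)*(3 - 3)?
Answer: -702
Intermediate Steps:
A(B, o) = 0 (A(B, o) = (-2*(-4))*(3 - 3) = 8*0 = 0)
-39*(A(8, -1) + (11 + 7)) = -39*(0 + (11 + 7)) = -39*(0 + 18) = -39*18 = -702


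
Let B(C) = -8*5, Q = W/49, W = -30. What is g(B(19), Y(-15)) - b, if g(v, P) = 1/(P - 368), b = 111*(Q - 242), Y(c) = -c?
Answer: 465807455/17297 ≈ 26930.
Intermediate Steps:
Q = -30/49 ≈ -0.61224
B(C) = -40
b = -1319568/49 (b = 111*(-30/49 - 242) = 111*(-11888/49) = -1319568/49 ≈ -26930.)
g(v, P) = 1/(-368 + P)
g(B(19), Y(-15)) - b = 1/(-368 - 1*(-15)) - 1*(-1319568/49) = 1/(-368 + 15) + 1319568/49 = 1/(-353) + 1319568/49 = -1/353 + 1319568/49 = 465807455/17297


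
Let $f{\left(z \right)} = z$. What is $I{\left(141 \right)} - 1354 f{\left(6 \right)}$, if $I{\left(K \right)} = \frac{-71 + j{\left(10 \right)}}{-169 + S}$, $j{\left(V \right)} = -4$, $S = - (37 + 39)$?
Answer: $- \frac{398061}{49} \approx -8123.7$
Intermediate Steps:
$S = -76$ ($S = \left(-1\right) 76 = -76$)
$I{\left(K \right)} = \frac{15}{49}$ ($I{\left(K \right)} = \frac{-71 - 4}{-169 - 76} = - \frac{75}{-245} = \left(-75\right) \left(- \frac{1}{245}\right) = \frac{15}{49}$)
$I{\left(141 \right)} - 1354 f{\left(6 \right)} = \frac{15}{49} - 8124 = - \frac{398061}{49}$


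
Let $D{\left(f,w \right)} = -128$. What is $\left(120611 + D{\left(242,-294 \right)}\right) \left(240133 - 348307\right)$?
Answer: $-13033128042$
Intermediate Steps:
$\left(120611 + D{\left(242,-294 \right)}\right) \left(240133 - 348307\right) = \left(120611 - 128\right) \left(240133 - 348307\right) = 120483 \left(-108174\right) = -13033128042$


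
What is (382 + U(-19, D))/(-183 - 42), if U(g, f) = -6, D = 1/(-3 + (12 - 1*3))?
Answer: -376/225 ≈ -1.6711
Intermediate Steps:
D = 1/6 (D = 1/(-3 + (12 - 3)) = 1/(-3 + 9) = 1/6 ≈ 0.16667)
(382 + U(-19, D))/(-183 - 42) = (382 - 6)/(-183 - 42) = 376/(-225) = 376*(-1/225) = -376/225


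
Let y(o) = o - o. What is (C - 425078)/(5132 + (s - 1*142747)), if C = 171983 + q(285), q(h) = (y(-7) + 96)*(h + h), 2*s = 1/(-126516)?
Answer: 50195223000/34820998681 ≈ 1.4415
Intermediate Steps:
y(o) = 0
s = -1/253032 (s = (½)/(-126516) = (½)*(-1/126516) = -1/253032 ≈ -3.9521e-6)
q(h) = 192*h (q(h) = (0 + 96)*(h + h) = 96*(2*h) = 192*h)
C = 226703 (C = 171983 + 192*285 = 171983 + 54720 = 226703)
(C - 425078)/(5132 + (s - 1*142747)) = (226703 - 425078)/(5132 + (-1/253032 - 1*142747)) = -198375/(5132 + (-1/253032 - 142747)) = -198375/(5132 - 36119558905/253032) = -198375/(-34820998681/253032) = -198375*(-253032/34820998681) = 50195223000/34820998681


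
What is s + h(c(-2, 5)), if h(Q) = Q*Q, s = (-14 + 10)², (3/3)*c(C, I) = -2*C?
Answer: 32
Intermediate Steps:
c(C, I) = -2*C
s = 16 (s = (-4)² = 16)
h(Q) = Q²
s + h(c(-2, 5)) = 16 + (-2*(-2))² = 16 + 4² = 16 + 16 = 32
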